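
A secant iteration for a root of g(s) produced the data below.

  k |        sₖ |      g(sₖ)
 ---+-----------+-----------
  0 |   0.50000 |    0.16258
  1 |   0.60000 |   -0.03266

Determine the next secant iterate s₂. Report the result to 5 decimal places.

0.58327

s₂ = 0.60000 − (-0.03266)·(0.60000 − 0.50000) / (-0.03266 − 0.16258)
   = 0.60000 − (-0.0032660)/(-0.1952400) = 0.5832719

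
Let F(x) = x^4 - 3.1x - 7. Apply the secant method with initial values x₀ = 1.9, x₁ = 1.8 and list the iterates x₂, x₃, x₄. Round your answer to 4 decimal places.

F(1.9) = 0.142100, F(1.8) = -2.082400
x₂ = 1.800000 − (-2.082400)·(1.800000 − 1.900000) / (-2.082400 − 0.142100) = 1.800000 − (0.208240)/(-2.224500) = 1.893612
F(1.893612) = -0.012475
x₃ = 1.893612 − (-0.012475)·(1.893612 − 1.800000) / (-0.012475 − (-2.082400)) = 1.893612 − (-0.001168)/(2.069925) = 1.894176
F(1.894176) = 0.001106
x₄ = 1.894176 − 0.001106·(1.894176 − 1.893612) / (0.001106 − (-0.012475)) = 1.894176 − (0.000001)/(0.013581) = 1.894130

1.8936, 1.8942, 1.8941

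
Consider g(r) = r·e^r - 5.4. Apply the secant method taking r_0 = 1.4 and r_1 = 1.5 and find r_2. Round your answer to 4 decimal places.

g(1.4) = 0.277280, g(1.5) = 1.322534
r_2 = 1.500000 − 1.322534·(1.500000 − 1.400000) / (1.322534 − 0.277280) = 1.500000 − (0.132253)/(1.045254) = 1.373472

1.3735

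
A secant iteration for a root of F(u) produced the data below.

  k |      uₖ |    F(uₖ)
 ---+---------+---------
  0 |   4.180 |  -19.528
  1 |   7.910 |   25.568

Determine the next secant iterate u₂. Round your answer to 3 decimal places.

5.795

u₂ = 7.910 − 25.568·(7.910 − 4.180) / (25.568 − (-19.528))
   = 7.910 − (95.36864)/(45.09600) = 5.79521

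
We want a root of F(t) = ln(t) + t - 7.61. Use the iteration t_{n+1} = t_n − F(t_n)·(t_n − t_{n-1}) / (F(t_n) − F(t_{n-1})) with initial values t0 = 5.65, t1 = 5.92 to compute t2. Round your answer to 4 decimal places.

5.8447

F(5.65) = -0.228344, F(5.92) = 0.088336
t2 = 5.920000 − 0.088336·(5.920000 − 5.650000) / (0.088336 − (-0.228344)) = 5.920000 − (0.023851)/(0.316681) = 5.844685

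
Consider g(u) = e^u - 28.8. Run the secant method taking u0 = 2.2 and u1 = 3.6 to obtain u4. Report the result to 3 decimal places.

g(2.2) = -19.77499, g(3.6) = 7.79823
u2 = 3.60000 − 7.79823·(3.60000 − 2.20000) / (7.79823 − (-19.77499)) = 3.60000 − (10.91753)/(27.57322) = 3.20405
g(3.20405) = -4.16783
u3 = 3.20405 − (-4.16783)·(3.20405 − 3.60000) / (-4.16783 − 7.79823) = 3.20405 − (1.65024)/(-11.96607) = 3.34196
g(3.34196) = -0.52542
u4 = 3.34196 − (-0.52542)·(3.34196 − 3.20405) / (-0.52542 − (-4.16783)) = 3.34196 − (-0.07246)/(3.64241) = 3.36186

3.362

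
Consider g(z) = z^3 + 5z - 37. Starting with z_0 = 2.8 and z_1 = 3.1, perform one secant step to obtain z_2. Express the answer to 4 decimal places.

g(2.8) = -1.048000, g(3.1) = 8.291000
z_2 = 3.100000 − 8.291000·(3.100000 − 2.800000) / (8.291000 − (-1.048000)) = 3.100000 − (2.487300)/(9.339000) = 2.833665

2.8337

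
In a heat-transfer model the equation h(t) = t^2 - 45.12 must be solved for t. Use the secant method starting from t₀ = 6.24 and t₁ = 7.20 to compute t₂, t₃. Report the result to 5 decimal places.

h(6.24) = -6.1824000, h(7.20) = 6.7200000
t₂ = 7.2000000 − 6.7200000·(7.2000000 − 6.2400000) / (6.7200000 − (-6.1824000)) = 7.2000000 − (6.4512000)/(12.9024000) = 6.7000000
h(6.7000000) = -0.2300000
t₃ = 6.7000000 − (-0.2300000)·(6.7000000 − 7.2000000) / (-0.2300000 − 6.7200000) = 6.7000000 − (0.1150000)/(-6.9500000) = 6.7165468

6.70000, 6.71655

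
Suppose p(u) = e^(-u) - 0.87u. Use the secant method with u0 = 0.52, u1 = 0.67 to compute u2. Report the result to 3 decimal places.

p(0.52) = 0.14212, p(0.67) = -0.07119
u2 = 0.67000 − (-0.07119)·(0.67000 − 0.52000) / (-0.07119 − 0.14212) = 0.67000 − (-0.01068)/(-0.21331) = 0.61994

0.620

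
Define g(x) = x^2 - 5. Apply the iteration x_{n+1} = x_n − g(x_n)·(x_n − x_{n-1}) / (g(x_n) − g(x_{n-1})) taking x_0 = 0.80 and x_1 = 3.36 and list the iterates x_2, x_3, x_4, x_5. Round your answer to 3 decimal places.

1.848, 2.152, 2.244, 2.236

g(0.80) = -4.36000, g(3.36) = 6.28960
x_2 = 3.36000 − 6.28960·(3.36000 − 0.80000) / (6.28960 − (-4.36000)) = 3.36000 − (16.10138)/(10.64960) = 1.84808
g(1.84808) = -1.58461
x_3 = 1.84808 − (-1.58461)·(1.84808 − 3.36000) / (-1.58461 − 6.28960) = 1.84808 − (2.39581)/(-7.87421) = 2.15234
g(2.15234) = -0.36744
x_4 = 2.15234 − (-0.36744)·(2.15234 − 1.84808) / (-0.36744 − (-1.58461)) = 2.15234 − (-0.11180)/(1.21717) = 2.24419
g(2.24419) = 0.03638
x_5 = 2.24419 − 0.03638·(2.24419 − 2.15234) / (0.03638 − (-0.36744)) = 2.24419 − (0.00334)/(0.40383) = 2.23591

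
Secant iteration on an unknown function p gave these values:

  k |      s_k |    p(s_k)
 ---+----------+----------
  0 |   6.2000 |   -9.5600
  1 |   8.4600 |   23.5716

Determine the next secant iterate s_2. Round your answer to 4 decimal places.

s_2 = 8.4600 − 23.5716·(8.4600 − 6.2000) / (23.5716 − (-9.5600))
   = 8.4600 − (53.271816)/(33.131600) = 6.852115

6.8521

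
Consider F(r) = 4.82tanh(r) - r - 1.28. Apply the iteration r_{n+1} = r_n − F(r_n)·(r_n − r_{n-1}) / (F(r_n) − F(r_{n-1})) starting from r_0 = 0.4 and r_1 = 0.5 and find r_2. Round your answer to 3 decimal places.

F(0.4) = 0.15135, F(0.5) = 0.44740
r_2 = 0.50000 − 0.44740·(0.50000 − 0.40000) / (0.44740 − 0.15135) = 0.50000 − (0.04474)/(0.29605) = 0.34888

0.349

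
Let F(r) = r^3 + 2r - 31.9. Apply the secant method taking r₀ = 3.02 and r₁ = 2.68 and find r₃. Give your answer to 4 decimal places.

2.9621

F(3.02) = 1.683608, F(2.68) = -7.291168
r₂ = 2.680000 − (-7.291168)·(2.680000 − 3.020000) / (-7.291168 − 1.683608) = 2.680000 − (2.478997)/(-8.974776) = 2.956218
F(2.956218) = -0.152502
r₃ = 2.956218 − (-0.152502)·(2.956218 − 2.680000) / (-0.152502 − (-7.291168)) = 2.956218 − (-0.042124)/(7.138666) = 2.962119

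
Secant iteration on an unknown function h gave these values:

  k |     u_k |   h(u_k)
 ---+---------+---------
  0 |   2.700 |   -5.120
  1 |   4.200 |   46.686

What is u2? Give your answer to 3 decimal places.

2.848

u2 = 4.200 − 46.686·(4.200 − 2.700) / (46.686 − (-5.120))
   = 4.200 − (70.02900)/(51.80600) = 2.84825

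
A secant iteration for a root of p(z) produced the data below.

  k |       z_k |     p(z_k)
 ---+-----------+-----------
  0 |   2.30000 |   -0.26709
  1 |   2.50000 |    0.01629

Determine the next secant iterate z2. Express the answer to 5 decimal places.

z2 = 2.50000 − 0.01629·(2.50000 − 2.30000) / (0.01629 − (-0.26709))
   = 2.50000 − (0.0032580)/(0.2833800) = 2.4885031

2.48850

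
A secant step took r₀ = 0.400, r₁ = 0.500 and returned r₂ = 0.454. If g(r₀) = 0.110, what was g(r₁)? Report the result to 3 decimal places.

-0.094

The secant line through (0.400, 0.110) and (0.500, g(r₁)) crosses zero at r₂ = 0.454.
So (0.400, 0.110), (0.500, g(r₁)), (0.454, 0) are collinear:
g(r₁) = 0.110 · (0.500 − 0.454) / (0.400 − 0.454) = 0.110 · (0.04600)/(-0.05400) = -0.09370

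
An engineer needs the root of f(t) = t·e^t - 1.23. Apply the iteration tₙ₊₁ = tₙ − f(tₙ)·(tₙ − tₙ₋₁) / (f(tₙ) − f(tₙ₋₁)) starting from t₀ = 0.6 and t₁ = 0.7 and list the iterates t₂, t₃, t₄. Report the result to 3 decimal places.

f(0.6) = -0.13673, f(0.7) = 0.17963
t₂ = 0.70000 − 0.17963·(0.70000 − 0.60000) / (0.17963 − (-0.13673)) = 0.70000 − (0.01796)/(0.31636) = 0.64322
f(0.64322) = -0.00621
t₃ = 0.64322 − (-0.00621)·(0.64322 − 0.70000) / (-0.00621 − 0.17963) = 0.64322 − (0.00035)/(-0.18584) = 0.64512
f(0.64512) = -0.00027
t₄ = 0.64512 − (-0.00027)·(0.64512 − 0.64322) / (-0.00027 − (-0.00621)) = 0.64512 − (0.00000)/(0.00594) = 0.64520

0.643, 0.645, 0.645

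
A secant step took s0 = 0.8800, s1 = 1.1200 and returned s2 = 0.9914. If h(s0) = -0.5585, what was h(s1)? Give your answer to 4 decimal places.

The secant line through (0.8800, -0.5585) and (1.1200, h(s1)) crosses zero at s2 = 0.9914.
So (0.8800, -0.5585), (1.1200, h(s1)), (0.9914, 0) are collinear:
h(s1) = -0.5585 · (1.1200 − 0.9914) / (0.8800 − 0.9914) = -0.5585 · (0.128600)/(-0.111400) = 0.644732

0.6447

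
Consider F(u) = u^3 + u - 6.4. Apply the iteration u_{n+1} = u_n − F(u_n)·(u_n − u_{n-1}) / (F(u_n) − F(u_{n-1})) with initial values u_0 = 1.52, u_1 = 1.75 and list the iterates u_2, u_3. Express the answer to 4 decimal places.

F(1.52) = -1.368192, F(1.75) = 0.709375
u_2 = 1.750000 − 0.709375·(1.750000 − 1.520000) / (0.709375 − (-1.368192)) = 1.750000 − (0.163156)/(2.077567) = 1.671468
F(1.671468) = -0.058779
u_3 = 1.671468 − (-0.058779)·(1.671468 − 1.750000) / (-0.058779 − 0.709375) = 1.671468 − (0.004616)/(-0.768154) = 1.677477

1.6715, 1.6775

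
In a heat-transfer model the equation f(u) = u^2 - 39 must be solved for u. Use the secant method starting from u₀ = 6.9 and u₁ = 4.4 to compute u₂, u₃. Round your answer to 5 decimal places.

6.13805, 6.26372

f(6.9) = 8.6100000, f(4.4) = -19.6400000
u₂ = 4.4000000 − (-19.6400000)·(4.4000000 − 6.9000000) / (-19.6400000 − 8.6100000) = 4.4000000 − (49.1000000)/(-28.2500000) = 6.1380531
f(6.1380531) = -1.3243042
u₃ = 6.1380531 − (-1.3243042)·(6.1380531 − 4.4000000) / (-1.3243042 − (-19.6400000)) = 6.1380531 − (-2.3017110)/(18.3156958) = 6.2637219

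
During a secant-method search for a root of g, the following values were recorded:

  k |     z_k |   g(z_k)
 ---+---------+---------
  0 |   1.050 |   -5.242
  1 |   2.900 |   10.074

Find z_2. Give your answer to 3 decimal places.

1.683

z_2 = 2.900 − 10.074·(2.900 − 1.050) / (10.074 − (-5.242))
   = 2.900 − (18.63690)/(15.31600) = 1.68317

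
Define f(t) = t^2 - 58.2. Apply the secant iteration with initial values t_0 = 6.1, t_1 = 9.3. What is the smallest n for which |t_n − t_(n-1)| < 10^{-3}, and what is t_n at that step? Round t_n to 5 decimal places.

f(6.1) = -20.9900000, f(9.3) = 28.2900000
t_2 = 9.3000000 − 28.2900000·(3.2000000)/(49.2800000) = 7.4629870;  |Δ| = 1.8370130
f(7.4629870) = -2.5038248
t_3 = 7.4629870 − (-2.5038248)·(-1.8370130)/(-30.7938248) = 7.6123533;  |Δ| = 0.1493663
f(7.6123533) = -0.2520775
t_4 = 7.6123533 − (-0.2520775)·(0.1493663)/(2.2517473) = 7.6290745;  |Δ| = 0.0167212
f(7.6290745) = 0.0027772
t_5 = 7.6290745 − 0.0027772·(0.0167212)/(0.2548547) = 7.6288923;  |Δ| = 0.0001822
|t_5 − t_4| = 0.0001822 < 10^{-3}

n = 5, t_n = 7.62889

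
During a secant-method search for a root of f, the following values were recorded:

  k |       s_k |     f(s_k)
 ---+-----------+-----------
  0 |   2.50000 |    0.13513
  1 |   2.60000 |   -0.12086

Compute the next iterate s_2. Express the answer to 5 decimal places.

2.55279

s_2 = 2.60000 − (-0.12086)·(2.60000 − 2.50000) / (-0.12086 − 0.13513)
   = 2.60000 − (-0.0120860)/(-0.2559900) = 2.5527872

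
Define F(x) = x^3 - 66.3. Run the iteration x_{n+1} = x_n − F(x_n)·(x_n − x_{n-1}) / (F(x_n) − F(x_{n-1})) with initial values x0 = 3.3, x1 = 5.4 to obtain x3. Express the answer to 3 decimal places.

3.985

F(3.3) = -30.36300, F(5.4) = 91.16400
x2 = 5.40000 − 91.16400·(5.40000 − 3.30000) / (91.16400 − (-30.36300)) = 5.40000 − (191.44440)/(121.52700) = 3.82468
F(3.82468) = -10.35208
x3 = 3.82468 − (-10.35208)·(3.82468 − 5.40000) / (-10.35208 − 91.16400) = 3.82468 − (16.30788)/(-101.51608) = 3.98532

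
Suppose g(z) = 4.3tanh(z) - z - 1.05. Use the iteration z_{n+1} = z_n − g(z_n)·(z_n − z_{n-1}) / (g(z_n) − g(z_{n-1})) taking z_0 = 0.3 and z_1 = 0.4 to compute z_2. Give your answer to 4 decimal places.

0.3346

g(0.3) = -0.097356, g(0.4) = 0.183781
z_2 = 0.400000 − 0.183781·(0.400000 − 0.300000) / (0.183781 − (-0.097356)) = 0.400000 − (0.018378)/(0.281136) = 0.334629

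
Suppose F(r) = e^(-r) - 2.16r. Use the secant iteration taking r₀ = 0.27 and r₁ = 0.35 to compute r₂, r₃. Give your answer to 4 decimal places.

0.3323, 0.3321

F(0.27) = 0.180179, F(0.35) = -0.051312
r₂ = 0.350000 − (-0.051312)·(0.350000 − 0.270000) / (-0.051312 − 0.180179) = 0.350000 − (-0.004105)/(-0.231491) = 0.332267
F(0.332267) = -0.000402
r₃ = 0.332267 − (-0.000402)·(0.332267 − 0.350000) / (-0.000402 − (-0.051312)) = 0.332267 − (0.000007)/(0.050910) = 0.332127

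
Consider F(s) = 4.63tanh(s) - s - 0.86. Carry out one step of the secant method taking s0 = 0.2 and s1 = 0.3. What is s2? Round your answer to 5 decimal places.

F(0.2) = -0.1461523, F(0.3) = 0.1887774
s2 = 0.3000000 − 0.1887774·(0.3000000 − 0.2000000) / (0.1887774 − (-0.1461523)) = 0.3000000 − (0.0188777)/(0.3349297) = 0.2436367

0.24364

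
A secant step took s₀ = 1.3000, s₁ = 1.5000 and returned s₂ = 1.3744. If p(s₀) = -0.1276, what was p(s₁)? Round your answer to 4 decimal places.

0.2154

The secant line through (1.3000, -0.1276) and (1.5000, p(s₁)) crosses zero at s₂ = 1.3744.
So (1.3000, -0.1276), (1.5000, p(s₁)), (1.3744, 0) are collinear:
p(s₁) = -0.1276 · (1.5000 − 1.3744) / (1.3000 − 1.3744) = -0.1276 · (0.125600)/(-0.074400) = 0.215411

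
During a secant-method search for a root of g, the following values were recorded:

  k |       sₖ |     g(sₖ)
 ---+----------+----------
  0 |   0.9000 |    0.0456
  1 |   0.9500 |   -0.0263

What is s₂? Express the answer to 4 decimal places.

0.9317

s₂ = 0.9500 − (-0.0263)·(0.9500 − 0.9000) / (-0.0263 − 0.0456)
   = 0.9500 − (-0.001315)/(-0.071900) = 0.931711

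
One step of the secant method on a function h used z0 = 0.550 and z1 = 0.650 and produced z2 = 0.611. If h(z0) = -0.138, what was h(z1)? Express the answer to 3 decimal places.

0.088

The secant line through (0.550, -0.138) and (0.650, h(z1)) crosses zero at z2 = 0.611.
So (0.550, -0.138), (0.650, h(z1)), (0.611, 0) are collinear:
h(z1) = -0.138 · (0.650 − 0.611) / (0.550 − 0.611) = -0.138 · (0.03900)/(-0.06100) = 0.08823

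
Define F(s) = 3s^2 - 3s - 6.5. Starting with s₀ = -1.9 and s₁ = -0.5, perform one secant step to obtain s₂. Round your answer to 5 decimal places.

-0.91667

F(-1.9) = 10.0300000, F(-0.5) = -4.2500000
s₂ = -0.5000000 − (-4.2500000)·(-0.5000000 − (-1.9000000)) / (-4.2500000 − 10.0300000) = -0.5000000 − (-5.9500000)/(-14.2800000) = -0.9166667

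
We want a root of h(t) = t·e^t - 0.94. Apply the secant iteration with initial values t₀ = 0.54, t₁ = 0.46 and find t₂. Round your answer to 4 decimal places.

h(0.54) = -0.013356, h(0.46) = -0.211326
t₂ = 0.460000 − (-0.211326)·(0.460000 − 0.540000) / (-0.211326 − (-0.013356)) = 0.460000 − (0.016906)/(-0.197970) = 0.545397

0.5454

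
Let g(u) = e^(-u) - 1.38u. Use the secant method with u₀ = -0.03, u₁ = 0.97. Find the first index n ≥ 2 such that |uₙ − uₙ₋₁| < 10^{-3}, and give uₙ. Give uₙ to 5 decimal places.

n = 5, uₙ = 0.45825

g(-0.03) = 1.0718545, g(0.97) = -0.9595170
u₂ = 0.9700000 − (-0.9595170)·(1.0000000)/(-2.0313715) = 0.4976507;  |Δ| = 0.4723493
g(0.4976507) = -0.0788007
u₃ = 0.4976507 − (-0.0788007)·(-0.4723493)/(0.8807163) = 0.4553880;  |Δ| = 0.0422627
g(0.4553880) = 0.0057664
u₄ = 0.4553880 − 0.0057664·(-0.0422627)/(0.0845671) = 0.4582698;  |Δ| = 0.0028818
g(0.4582698) = -0.0000355
u₅ = 0.4582698 − (-0.0000355)·(0.0028818)/(-0.0058019) = 0.4582522;  |Δ| = 0.0000176
|u₅ − u₄| = 0.0000176 < 10^{-3}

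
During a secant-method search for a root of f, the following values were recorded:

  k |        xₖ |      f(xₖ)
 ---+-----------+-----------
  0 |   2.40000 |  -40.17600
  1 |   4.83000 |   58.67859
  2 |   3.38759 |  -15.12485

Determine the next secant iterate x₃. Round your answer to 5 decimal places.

3.68319

x₃ = 3.38759 − (-15.12485)·(3.38759 − 4.83000) / (-15.12485 − 58.67859)
   = 3.38759 − (21.8162349)/(-73.8034400) = 3.6831892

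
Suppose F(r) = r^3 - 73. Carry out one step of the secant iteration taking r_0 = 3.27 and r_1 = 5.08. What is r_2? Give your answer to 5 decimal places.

3.98613

F(3.27) = -38.0342170, F(5.08) = 58.0965120
r_2 = 5.0800000 − 58.0965120·(5.0800000 − 3.2700000) / (58.0965120 − (-38.0342170)) = 5.0800000 − (105.1546867)/(96.1307290) = 3.9861283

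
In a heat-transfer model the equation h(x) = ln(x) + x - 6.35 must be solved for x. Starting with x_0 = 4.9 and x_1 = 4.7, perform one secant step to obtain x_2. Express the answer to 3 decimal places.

4.785

h(4.9) = 0.13924, h(4.7) = -0.10244
x_2 = 4.70000 − (-0.10244)·(4.70000 − 4.90000) / (-0.10244 − 0.13924) = 4.70000 − (0.02049)/(-0.24167) = 4.78477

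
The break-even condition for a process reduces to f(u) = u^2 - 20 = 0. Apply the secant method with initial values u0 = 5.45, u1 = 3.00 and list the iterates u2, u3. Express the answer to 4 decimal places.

4.3018, 4.5065

f(5.45) = 9.702500, f(3.00) = -11.000000
u2 = 3.000000 − (-11.000000)·(3.000000 − 5.450000) / (-11.000000 − 9.702500) = 3.000000 − (26.950000)/(-20.702500) = 4.301775
f(4.301775) = -1.494731
u3 = 4.301775 − (-1.494731)·(4.301775 − 3.000000) / (-1.494731 − (-11.000000)) = 4.301775 − (-1.945803)/(9.505269) = 4.506483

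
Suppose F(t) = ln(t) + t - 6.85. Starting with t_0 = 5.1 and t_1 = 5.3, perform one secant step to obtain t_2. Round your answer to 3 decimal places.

5.201

F(5.1) = -0.12076, F(5.3) = 0.11771
t_2 = 5.30000 − 0.11771·(5.30000 − 5.10000) / (0.11771 − (-0.12076)) = 5.30000 − (0.02354)/(0.23847) = 5.20128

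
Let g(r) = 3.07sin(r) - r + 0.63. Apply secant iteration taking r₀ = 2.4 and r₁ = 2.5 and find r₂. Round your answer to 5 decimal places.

2.49028

g(2.4) = 0.3036720, g(2.5) = -0.0326905
r₂ = 2.5000000 − (-0.0326905)·(2.5000000 − 2.4000000) / (-0.0326905 − 0.3036720) = 2.5000000 − (-0.0032691)/(-0.3363625) = 2.4902812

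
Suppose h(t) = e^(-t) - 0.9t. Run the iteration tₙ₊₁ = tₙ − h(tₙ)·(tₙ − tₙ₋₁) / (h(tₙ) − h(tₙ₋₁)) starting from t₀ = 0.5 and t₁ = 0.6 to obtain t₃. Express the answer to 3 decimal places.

0.606

h(0.5) = 0.15653, h(0.6) = 0.00881
t₂ = 0.60000 − 0.00881·(0.60000 − 0.50000) / (0.00881 − 0.15653) = 0.60000 − (0.00088)/(-0.14772) = 0.60597
h(0.60597) = 0.00018
t₃ = 0.60597 − 0.00018·(0.60597 − 0.60000) / (0.00018 − 0.00881) = 0.60597 − (0.00000)/(-0.00863) = 0.60609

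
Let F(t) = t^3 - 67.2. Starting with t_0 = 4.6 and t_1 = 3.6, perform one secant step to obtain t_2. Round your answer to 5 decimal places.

4.00537

F(4.6) = 30.1360000, F(3.6) = -20.5440000
t_2 = 3.6000000 − (-20.5440000)·(3.6000000 − 4.6000000) / (-20.5440000 − 30.1360000) = 3.6000000 − (20.5440000)/(-50.6800000) = 4.0053670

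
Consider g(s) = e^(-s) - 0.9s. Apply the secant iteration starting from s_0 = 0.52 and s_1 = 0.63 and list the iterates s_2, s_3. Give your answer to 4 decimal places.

g(0.52) = 0.126521, g(0.63) = -0.034408
s_2 = 0.630000 − (-0.034408)·(0.630000 − 0.520000) / (-0.034408 − 0.126521) = 0.630000 − (-0.003785)/(-0.160929) = 0.606481
g(0.606481) = -0.000566
s_3 = 0.606481 − (-0.000566)·(0.606481 − 0.630000) / (-0.000566 − (-0.034408)) = 0.606481 − (0.000013)/(0.033842) = 0.606087

0.6065, 0.6061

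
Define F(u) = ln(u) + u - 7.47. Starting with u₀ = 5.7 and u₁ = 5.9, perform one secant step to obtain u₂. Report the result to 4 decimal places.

5.7252

F(5.7) = -0.029534, F(5.9) = 0.204952
u₂ = 5.900000 − 0.204952·(5.900000 − 5.700000) / (0.204952 − (-0.029534)) = 5.900000 − (0.040990)/(0.234486) = 5.725190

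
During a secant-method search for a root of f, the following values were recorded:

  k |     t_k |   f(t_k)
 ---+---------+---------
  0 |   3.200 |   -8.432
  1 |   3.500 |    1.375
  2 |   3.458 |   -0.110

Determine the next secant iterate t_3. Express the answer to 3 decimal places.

t_3 = 3.458 − (-0.110)·(3.458 − 3.500) / (-0.110 − 1.375)
   = 3.458 − (0.00462)/(-1.48500) = 3.46111

3.461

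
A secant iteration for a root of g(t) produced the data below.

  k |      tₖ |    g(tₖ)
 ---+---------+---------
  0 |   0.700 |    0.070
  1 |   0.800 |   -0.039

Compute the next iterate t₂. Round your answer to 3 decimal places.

0.764

t₂ = 0.800 − (-0.039)·(0.800 − 0.700) / (-0.039 − 0.070)
   = 0.800 − (-0.00390)/(-0.10900) = 0.76422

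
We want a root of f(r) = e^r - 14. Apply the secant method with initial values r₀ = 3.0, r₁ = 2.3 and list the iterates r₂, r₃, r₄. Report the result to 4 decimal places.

2.5787, 2.6500, 2.6387

f(3.0) = 6.085537, f(2.3) = -4.025818
r₂ = 2.300000 − (-4.025818)·(2.300000 − 3.000000) / (-4.025818 − 6.085537) = 2.300000 − (2.818072)/(-10.111354) = 2.578704
f(2.578704) = -0.819958
r₃ = 2.578704 − (-0.819958)·(2.578704 − 2.300000) / (-0.819958 − (-4.025818)) = 2.578704 − (-0.228525)/(3.205860) = 2.649987
f(2.649987) = 0.153860
r₄ = 2.649987 − 0.153860·(2.649987 − 2.578704) / (0.153860 − (-0.819958)) = 2.649987 − (0.010968)/(0.973817) = 2.638725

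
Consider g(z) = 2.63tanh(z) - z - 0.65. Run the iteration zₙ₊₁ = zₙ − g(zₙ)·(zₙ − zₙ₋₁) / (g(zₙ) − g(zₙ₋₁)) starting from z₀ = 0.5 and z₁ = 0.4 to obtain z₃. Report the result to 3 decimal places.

0.442

g(0.5) = 0.06537, g(0.4) = -0.05073
z₂ = 0.40000 − (-0.05073)·(0.40000 − 0.50000) / (-0.05073 − 0.06537) = 0.40000 − (0.00507)/(-0.11610) = 0.44370
g(0.44370) = 0.00224
z₃ = 0.44370 − 0.00224·(0.44370 − 0.40000) / (0.00224 − (-0.05073)) = 0.44370 − (0.00010)/(0.05297) = 0.44185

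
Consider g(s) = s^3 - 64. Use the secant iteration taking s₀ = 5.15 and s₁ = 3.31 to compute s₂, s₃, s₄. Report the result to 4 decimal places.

3.8187, 4.0365, 3.9983

g(5.15) = 72.590875, g(3.31) = -27.735309
s₂ = 3.310000 − (-27.735309)·(3.310000 − 5.150000) / (-27.735309 − 72.590875) = 3.310000 − (51.032969)/(-100.326184) = 3.818670
g(3.818670) = -8.315214
s₃ = 3.818670 − (-8.315214)·(3.818670 − 3.310000) / (-8.315214 − (-27.735309)) = 3.818670 − (-4.229704)/(19.420095) = 4.036471
g(4.036471) = 1.766612
s₄ = 4.036471 − 1.766612·(4.036471 − 3.818670) / (1.766612 − (-8.315214)) = 4.036471 − (0.384769)/(10.081826) = 3.998306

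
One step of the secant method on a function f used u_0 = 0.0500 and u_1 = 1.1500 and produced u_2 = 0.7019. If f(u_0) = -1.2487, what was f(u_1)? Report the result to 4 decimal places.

0.8583

The secant line through (0.0500, -1.2487) and (1.1500, f(u_1)) crosses zero at u_2 = 0.7019.
So (0.0500, -1.2487), (1.1500, f(u_1)), (0.7019, 0) are collinear:
f(u_1) = -1.2487 · (1.1500 − 0.7019) / (0.0500 − 0.7019) = -1.2487 · (0.448100)/(-0.651900) = 0.858326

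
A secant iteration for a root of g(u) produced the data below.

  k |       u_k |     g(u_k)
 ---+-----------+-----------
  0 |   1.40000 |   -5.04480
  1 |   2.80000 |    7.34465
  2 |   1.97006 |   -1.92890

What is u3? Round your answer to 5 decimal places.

u3 = 1.97006 − (-1.92890)·(1.97006 − 2.80000) / (-1.92890 − 7.34465)
   = 1.97006 − (1.6008713)/(-9.2735500) = 2.1426877

2.14269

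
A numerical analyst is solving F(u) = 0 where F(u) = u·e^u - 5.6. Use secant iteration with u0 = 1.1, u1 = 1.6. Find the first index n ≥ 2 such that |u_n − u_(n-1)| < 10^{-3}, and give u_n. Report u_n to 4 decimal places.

F(1.1) = -2.295417, F(1.6) = 2.324852
u2 = 1.600000 − 2.324852·(0.500000)/(4.620269) = 1.348407;  |Δ| = 0.251593
F(1.348407) = -0.406897
u3 = 1.348407 − (-0.406897)·(-0.251593)/(-2.731749) = 1.385882;  |Δ| = 0.037475
F(1.385882) = -0.058755
u4 = 1.385882 − (-0.058755)·(0.037475)/(0.348142) = 1.392207;  |Δ| = 0.006325
F(1.392207) = 0.001850
u5 = 1.392207 − 0.001850·(0.006325)/(0.060605) = 1.392014;  |Δ| = 0.000193
|u5 − u4| = 0.000193 < 10^{-3}

n = 5, u_n = 1.3920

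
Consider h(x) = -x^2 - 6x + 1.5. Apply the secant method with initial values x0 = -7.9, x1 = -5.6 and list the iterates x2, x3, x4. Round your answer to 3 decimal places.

h(-7.9) = -13.51000, h(-5.6) = 3.74000
x2 = -5.60000 − 3.74000·(-5.60000 − (-7.90000)) / (3.74000 − (-13.51000)) = -5.60000 − (8.60200)/(17.25000) = -6.09867
h(-6.09867) = 0.89826
x3 = -6.09867 − 0.89826·(-6.09867 − (-5.60000)) / (0.89826 − 3.74000) = -6.09867 − (-0.44793)/(-2.84174) = -6.25629
h(-6.25629) = -0.10345
x4 = -6.25629 − (-0.10345)·(-6.25629 − (-6.09867)) / (-0.10345 − 0.89826) = -6.25629 − (0.01631)/(-1.00171) = -6.24002

-6.099, -6.256, -6.240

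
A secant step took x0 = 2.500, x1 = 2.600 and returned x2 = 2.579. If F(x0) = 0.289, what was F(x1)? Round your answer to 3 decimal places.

-0.077

The secant line through (2.500, 0.289) and (2.600, F(x1)) crosses zero at x2 = 2.579.
So (2.500, 0.289), (2.600, F(x1)), (2.579, 0) are collinear:
F(x1) = 0.289 · (2.600 − 2.579) / (2.500 − 2.579) = 0.289 · (0.02100)/(-0.07900) = -0.07682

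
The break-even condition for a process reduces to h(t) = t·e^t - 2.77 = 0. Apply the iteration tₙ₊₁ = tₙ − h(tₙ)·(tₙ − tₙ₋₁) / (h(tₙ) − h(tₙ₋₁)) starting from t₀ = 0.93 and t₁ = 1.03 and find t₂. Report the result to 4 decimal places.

h(0.93) = -0.412906, h(1.03) = 0.115098
t₂ = 1.030000 − 0.115098·(1.030000 − 0.930000) / (0.115098 − (-0.412906)) = 1.030000 − (0.011510)/(0.528004) = 1.008201

1.0082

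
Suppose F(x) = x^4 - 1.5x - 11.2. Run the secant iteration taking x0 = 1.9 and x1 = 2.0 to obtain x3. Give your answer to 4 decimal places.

1.9379

F(1.9) = -1.017900, F(2.0) = 1.800000
x2 = 2.000000 − 1.800000·(2.000000 − 1.900000) / (1.800000 − (-1.017900)) = 2.000000 − (0.180000)/(2.817900) = 1.936123
F(1.936123) = -0.052400
x3 = 1.936123 − (-0.052400)·(1.936123 − 2.000000) / (-0.052400 − 1.800000) = 1.936123 − (0.003347)/(-1.852400) = 1.937930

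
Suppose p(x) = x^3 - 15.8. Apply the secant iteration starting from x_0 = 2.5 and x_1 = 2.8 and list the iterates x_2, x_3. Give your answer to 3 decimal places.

p(2.5) = -0.17500, p(2.8) = 6.15200
x_2 = 2.80000 − 6.15200·(2.80000 − 2.50000) / (6.15200 − (-0.17500)) = 2.80000 − (1.84560)/(6.32700) = 2.50830
p(2.50830) = -0.01890
x_3 = 2.50830 − (-0.01890)·(2.50830 − 2.80000) / (-0.01890 − 6.15200) = 2.50830 − (0.00551)/(-6.17090) = 2.50919

2.508, 2.509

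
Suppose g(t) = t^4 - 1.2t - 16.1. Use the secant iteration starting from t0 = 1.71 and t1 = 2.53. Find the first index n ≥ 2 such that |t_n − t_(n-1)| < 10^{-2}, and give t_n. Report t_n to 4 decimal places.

n = 5, t_n = 2.0764

g(1.71) = -9.601639, g(2.53) = 21.835521
t2 = 2.530000 − 21.835521·(0.820000)/(31.437160) = 1.960447;  |Δ| = 0.569553
g(1.960447) = -3.681177
t3 = 1.960447 − (-3.681177)·(-0.569553)/(-25.516698) = 2.042614;  |Δ| = 0.082167
g(2.042614) = -1.143289
t4 = 2.042614 − (-1.143289)·(0.082167)/(2.537888) = 2.079629;  |Δ| = 0.037015
g(2.079629) = 0.108832
t5 = 2.079629 − 0.108832·(0.037015)/(1.252121) = 2.076412;  |Δ| = 0.003217
|t5 − t4| = 0.003217 < 10^{-2}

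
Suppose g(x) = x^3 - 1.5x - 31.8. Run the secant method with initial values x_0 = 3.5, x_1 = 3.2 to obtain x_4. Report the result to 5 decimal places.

3.32587

g(3.5) = 5.8250000, g(3.2) = -3.8320000
x_2 = 3.2000000 − (-3.8320000)·(3.2000000 − 3.5000000) / (-3.8320000 − 5.8250000) = 3.2000000 − (1.1496000)/(-9.6570000) = 3.3190432
g(3.3190432) = -0.2158270
x_3 = 3.3190432 − (-0.2158270)·(3.3190432 − 3.2000000) / (-0.2158270 − (-3.8320000)) = 3.3190432 − (-0.0256927)/(3.6161730) = 3.3261481
g(3.3261481) = 0.0088240
x_4 = 3.3261481 − 0.0088240·(3.3261481 − 3.3190432) / (0.0088240 − (-0.2158270)) = 3.3261481 − (0.0000627)/(0.2246510) = 3.3258691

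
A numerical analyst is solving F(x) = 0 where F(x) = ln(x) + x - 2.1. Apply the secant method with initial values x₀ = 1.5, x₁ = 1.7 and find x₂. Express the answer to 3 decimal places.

1.620

F(1.5) = -0.19453, F(1.7) = 0.13063
x₂ = 1.70000 − 0.13063·(1.70000 − 1.50000) / (0.13063 − (-0.19453)) = 1.70000 − (0.02613)/(0.32516) = 1.61965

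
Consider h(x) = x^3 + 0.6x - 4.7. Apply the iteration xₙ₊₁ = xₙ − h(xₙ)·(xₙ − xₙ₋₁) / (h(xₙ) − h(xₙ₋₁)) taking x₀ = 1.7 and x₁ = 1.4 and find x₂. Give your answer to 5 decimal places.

h(1.7) = 1.2330000, h(1.4) = -1.1160000
x₂ = 1.4000000 − (-1.1160000)·(1.4000000 − 1.7000000) / (-1.1160000 − 1.2330000) = 1.4000000 − (0.3348000)/(-2.3490000) = 1.5425287

1.54253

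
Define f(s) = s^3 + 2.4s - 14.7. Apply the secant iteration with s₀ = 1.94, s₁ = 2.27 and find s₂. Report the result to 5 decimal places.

2.11446

f(1.94) = -2.7426160, f(2.27) = 2.4450830
s₂ = 2.2700000 − 2.4450830·(2.2700000 − 1.9400000) / (2.4450830 − (-2.7426160)) = 2.2700000 − (0.8068774)/(5.1876990) = 2.1144633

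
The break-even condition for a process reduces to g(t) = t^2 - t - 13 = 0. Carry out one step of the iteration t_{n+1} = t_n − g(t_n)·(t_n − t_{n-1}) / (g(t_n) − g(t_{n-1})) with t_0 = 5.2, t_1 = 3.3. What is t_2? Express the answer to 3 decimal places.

4.021

g(5.2) = 8.84000, g(3.3) = -5.41000
t_2 = 3.30000 − (-5.41000)·(3.30000 − 5.20000) / (-5.41000 − 8.84000) = 3.30000 − (10.27900)/(-14.25000) = 4.02133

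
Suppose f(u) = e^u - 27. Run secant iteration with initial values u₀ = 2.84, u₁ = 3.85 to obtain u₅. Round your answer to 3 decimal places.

3.296

f(2.84) = -9.88423, f(3.85) = 19.99306
u₂ = 3.85000 − 19.99306·(3.85000 − 2.84000) / (19.99306 − (-9.88423)) = 3.85000 − (20.19299)/(29.87730) = 3.17414
f(3.17414) = -3.09385
u₃ = 3.17414 − (-3.09385)·(3.17414 − 3.85000) / (-3.09385 − 19.99306) = 3.17414 − (2.09102)/(-23.08691) = 3.26471
f(3.26471) = -0.82754
u₄ = 3.26471 − (-0.82754)·(3.26471 − 3.17414) / (-0.82754 − (-3.09385)) = 3.26471 − (-0.07495)/(2.26630) = 3.29778
f(3.29778) = 0.05251
u₅ = 3.29778 − 0.05251·(3.29778 − 3.26471) / (0.05251 − (-0.82754)) = 3.29778 − (0.00174)/(0.88006) = 3.29581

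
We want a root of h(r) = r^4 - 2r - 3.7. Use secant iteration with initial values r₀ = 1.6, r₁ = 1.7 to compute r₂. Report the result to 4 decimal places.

h(1.6) = -0.346400, h(1.7) = 1.252100
r₂ = 1.700000 − 1.252100·(1.700000 − 1.600000) / (1.252100 − (-0.346400)) = 1.700000 − (0.125210)/(1.598500) = 1.621670

1.6217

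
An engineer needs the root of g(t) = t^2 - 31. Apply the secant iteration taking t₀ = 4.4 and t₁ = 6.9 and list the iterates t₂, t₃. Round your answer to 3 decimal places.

g(4.4) = -11.64000, g(6.9) = 16.61000
t₂ = 6.90000 − 16.61000·(6.90000 − 4.40000) / (16.61000 − (-11.64000)) = 6.90000 − (41.52500)/(28.25000) = 5.43009
g(5.43009) = -1.51414
t₃ = 5.43009 − (-1.51414)·(5.43009 − 6.90000) / (-1.51414 − 16.61000) = 5.43009 − (2.22565)/(-18.12414) = 5.55289

5.430, 5.553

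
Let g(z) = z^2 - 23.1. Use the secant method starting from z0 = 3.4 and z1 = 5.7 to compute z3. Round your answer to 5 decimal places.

4.79434

g(3.4) = -11.5400000, g(5.7) = 9.3900000
z2 = 5.7000000 − 9.3900000·(5.7000000 − 3.4000000) / (9.3900000 − (-11.5400000)) = 5.7000000 − (21.5970000)/(20.9300000) = 4.6681319
g(4.6681319) = -1.3085449
z3 = 4.6681319 − (-1.3085449)·(4.6681319 − 5.7000000) / (-1.3085449 − 9.3900000) = 4.6681319 − (1.3502457)/(-10.6985449) = 4.7943402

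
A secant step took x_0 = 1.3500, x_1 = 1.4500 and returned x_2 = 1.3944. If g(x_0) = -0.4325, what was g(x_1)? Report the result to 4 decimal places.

0.5416

The secant line through (1.3500, -0.4325) and (1.4500, g(x_1)) crosses zero at x_2 = 1.3944.
So (1.3500, -0.4325), (1.4500, g(x_1)), (1.3944, 0) are collinear:
g(x_1) = -0.4325 · (1.4500 − 1.3944) / (1.3500 − 1.3944) = -0.4325 · (0.055600)/(-0.044400) = 0.541599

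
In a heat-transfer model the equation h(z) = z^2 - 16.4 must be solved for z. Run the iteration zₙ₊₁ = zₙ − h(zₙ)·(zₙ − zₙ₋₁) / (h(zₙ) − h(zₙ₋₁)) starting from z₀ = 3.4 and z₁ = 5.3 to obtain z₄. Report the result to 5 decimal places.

4.04984

h(3.4) = -4.8400000, h(5.3) = 11.6900000
z₂ = 5.3000000 − 11.6900000·(5.3000000 − 3.4000000) / (11.6900000 − (-4.8400000)) = 5.3000000 − (22.2110000)/(16.5300000) = 3.9563218
h(3.9563218) = -0.7475175
z₃ = 3.9563218 − (-0.7475175)·(3.9563218 − 5.3000000) / (-0.7475175 − 11.6900000) = 3.9563218 − (1.0044229)/(-12.4375175) = 4.0370793
h(4.0370793) = -0.1019903
z₄ = 4.0370793 − (-0.1019903)·(4.0370793 − 3.9563218) / (-0.1019903 − (-0.7475175)) = 4.0370793 − (-0.0082365)/(0.6455272) = 4.0498387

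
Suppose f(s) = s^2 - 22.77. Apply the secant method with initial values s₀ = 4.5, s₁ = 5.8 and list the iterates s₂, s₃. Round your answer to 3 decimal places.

4.745, 4.769

f(4.5) = -2.52000, f(5.8) = 10.87000
s₂ = 5.80000 − 10.87000·(5.80000 − 4.50000) / (10.87000 − (-2.52000)) = 5.80000 − (14.13100)/(13.39000) = 4.74466
f(4.74466) = -0.25820
s₃ = 4.74466 − (-0.25820)·(4.74466 − 5.80000) / (-0.25820 − 10.87000) = 4.74466 − (0.27249)/(-11.12820) = 4.76915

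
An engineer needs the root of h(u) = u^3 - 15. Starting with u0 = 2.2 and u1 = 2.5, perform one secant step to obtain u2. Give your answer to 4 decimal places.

h(2.2) = -4.352000, h(2.5) = 0.625000
u2 = 2.500000 − 0.625000·(2.500000 − 2.200000) / (0.625000 − (-4.352000)) = 2.500000 − (0.187500)/(4.977000) = 2.462327

2.4623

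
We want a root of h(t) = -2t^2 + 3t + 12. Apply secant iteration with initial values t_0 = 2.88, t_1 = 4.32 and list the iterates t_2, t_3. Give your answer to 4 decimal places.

3.2354, 3.2990

h(2.88) = 4.051200, h(4.32) = -12.364800
t_2 = 4.320000 − (-12.364800)·(4.320000 − 2.880000) / (-12.364800 − 4.051200) = 4.320000 − (-17.805312)/(-16.416000) = 3.235368
h(3.235368) = 0.770888
t_3 = 3.235368 − 0.770888·(3.235368 − 4.320000) / (0.770888 − (-12.364800)) = 3.235368 − (-0.836129)/(13.135688) = 3.299022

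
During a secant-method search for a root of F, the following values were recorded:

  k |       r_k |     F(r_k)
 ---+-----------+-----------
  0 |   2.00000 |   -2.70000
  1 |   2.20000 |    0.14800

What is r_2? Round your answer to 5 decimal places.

2.18961

r_2 = 2.20000 − 0.14800·(2.20000 − 2.00000) / (0.14800 − (-2.70000))
   = 2.20000 − (0.0296000)/(2.8480000) = 2.1896067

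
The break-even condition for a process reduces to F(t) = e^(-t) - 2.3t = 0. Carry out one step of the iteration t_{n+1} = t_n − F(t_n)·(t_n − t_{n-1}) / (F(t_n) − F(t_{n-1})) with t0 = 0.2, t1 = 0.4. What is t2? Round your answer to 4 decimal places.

0.3179

F(0.2) = 0.358731, F(0.4) = -0.249680
t2 = 0.400000 − (-0.249680)·(0.400000 − 0.200000) / (-0.249680 − 0.358731) = 0.400000 − (-0.049936)/(-0.608411) = 0.317924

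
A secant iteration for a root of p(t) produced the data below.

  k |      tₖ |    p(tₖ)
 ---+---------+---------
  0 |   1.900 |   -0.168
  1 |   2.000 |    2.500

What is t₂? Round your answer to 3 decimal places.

1.906

t₂ = 2.000 − 2.500·(2.000 − 1.900) / (2.500 − (-0.168))
   = 2.000 − (0.25000)/(2.66800) = 1.90630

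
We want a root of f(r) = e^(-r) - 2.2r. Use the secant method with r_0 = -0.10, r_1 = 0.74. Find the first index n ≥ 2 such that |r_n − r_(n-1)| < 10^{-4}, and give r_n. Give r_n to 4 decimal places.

n = 5, r_n = 0.3276

f(-0.10) = 1.325171, f(0.74) = -1.150886
r_2 = 0.740000 − (-1.150886)·(0.840000)/(-2.476057) = 0.349563;  |Δ| = 0.390437
f(0.349563) = -0.064042
r_3 = 0.349563 − (-0.064042)·(-0.390437)/(1.086844) = 0.326556;  |Δ| = 0.023007
f(0.326556) = 0.002980
r_4 = 0.326556 − 0.002980·(-0.023007)/(0.067022) = 0.327579;  |Δ| = 0.001023
f(0.327579) = -0.000008
r_5 = 0.327579 − (-0.000008)·(0.001023)/(-0.002988) = 0.327576;  |Δ| = 0.000003
|r_5 − r_4| = 0.000003 < 10^{-4}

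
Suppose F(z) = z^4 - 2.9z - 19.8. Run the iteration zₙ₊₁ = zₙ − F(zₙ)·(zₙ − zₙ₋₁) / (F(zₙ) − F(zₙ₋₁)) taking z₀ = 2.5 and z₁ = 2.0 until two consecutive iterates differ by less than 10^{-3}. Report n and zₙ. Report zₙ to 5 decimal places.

n = 5, zₙ = 2.26613

F(2.5) = 12.0125000, F(2.0) = -9.6000000
z₂ = 2.0000000 − (-9.6000000)·(-0.5000000)/(-21.6125000) = 2.2220937;  |Δ| = 0.2220937
F(2.2220937) = -1.8631865
z₃ = 2.2220937 − (-1.8631865)·(0.2220937)/(7.7368135) = 2.2755785;  |Δ| = 0.0534848
F(2.2755785) = 0.4151734
z₄ = 2.2755785 − 0.4151734·(0.0534848)/(2.2783599) = 2.2658323;  |Δ| = 0.0097463
F(2.2658323) = -0.0130007
z₅ = 2.2658323 − (-0.0130007)·(-0.0097463)/(-0.4281741) = 2.2661282;  |Δ| = 0.0002959
|z₅ − z₄| = 0.0002959 < 10^{-3}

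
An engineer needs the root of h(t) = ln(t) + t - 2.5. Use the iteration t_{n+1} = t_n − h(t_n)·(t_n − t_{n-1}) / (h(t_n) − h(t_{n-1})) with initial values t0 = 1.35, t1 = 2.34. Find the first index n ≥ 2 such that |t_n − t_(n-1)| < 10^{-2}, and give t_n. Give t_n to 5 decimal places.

h(1.35) = -0.8498954, h(2.34) = 0.6901509
t2 = 2.3400000 − 0.6901509·(0.9900000)/(1.5400463) = 1.8963449;  |Δ| = 0.4436551
h(1.8963449) = 0.0362732
t3 = 1.8963449 − 0.0362732·(-0.4436551)/(-0.6538777) = 1.8717336;  |Δ| = 0.0246113
h(1.8717336) = -0.0014014
t4 = 1.8717336 − (-0.0014014)·(-0.0246113)/(-0.0376745) = 1.8726490;  |Δ| = 0.0009155
|t4 − t3| = 0.0009155 < 10^{-2}

n = 4, t_n = 1.87265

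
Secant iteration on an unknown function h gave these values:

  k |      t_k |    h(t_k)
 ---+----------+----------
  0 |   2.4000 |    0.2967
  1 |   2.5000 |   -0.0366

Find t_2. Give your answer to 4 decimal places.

2.4890

t_2 = 2.5000 − (-0.0366)·(2.5000 − 2.4000) / (-0.0366 − 0.2967)
   = 2.5000 − (-0.003660)/(-0.333300) = 2.489019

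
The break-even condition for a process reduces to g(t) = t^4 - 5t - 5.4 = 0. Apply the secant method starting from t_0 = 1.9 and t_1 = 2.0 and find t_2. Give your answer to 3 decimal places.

g(1.9) = -1.86790, g(2.0) = 0.60000
t_2 = 2.00000 − 0.60000·(2.00000 − 1.90000) / (0.60000 − (-1.86790)) = 2.00000 − (0.06000)/(2.46790) = 1.97569

1.976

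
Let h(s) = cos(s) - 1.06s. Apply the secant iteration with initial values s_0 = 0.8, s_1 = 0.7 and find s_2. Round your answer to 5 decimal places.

h(0.8) = -0.1512933, h(0.7) = 0.0228422
s_2 = 0.7000000 − 0.0228422·(0.7000000 − 0.8000000) / (0.0228422 − (-0.1512933)) = 0.7000000 − (-0.0022842)/(0.1741355) = 0.7131175

0.71312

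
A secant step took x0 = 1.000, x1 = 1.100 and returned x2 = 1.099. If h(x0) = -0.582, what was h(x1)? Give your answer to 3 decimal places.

0.006

The secant line through (1.000, -0.582) and (1.100, h(x1)) crosses zero at x2 = 1.099.
So (1.000, -0.582), (1.100, h(x1)), (1.099, 0) are collinear:
h(x1) = -0.582 · (1.100 − 1.099) / (1.000 − 1.099) = -0.582 · (0.00100)/(-0.09900) = 0.00588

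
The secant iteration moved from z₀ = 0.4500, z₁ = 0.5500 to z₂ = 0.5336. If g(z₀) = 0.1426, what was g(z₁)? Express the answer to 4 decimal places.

-0.0280

The secant line through (0.4500, 0.1426) and (0.5500, g(z₁)) crosses zero at z₂ = 0.5336.
So (0.4500, 0.1426), (0.5500, g(z₁)), (0.5336, 0) are collinear:
g(z₁) = 0.1426 · (0.5500 − 0.5336) / (0.4500 − 0.5336) = 0.1426 · (0.016400)/(-0.083600) = -0.027974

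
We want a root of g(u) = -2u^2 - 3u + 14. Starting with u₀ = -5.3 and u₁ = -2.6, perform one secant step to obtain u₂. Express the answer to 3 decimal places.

-3.247

g(-5.3) = -26.28000, g(-2.6) = 8.28000
u₂ = -2.60000 − 8.28000·(-2.60000 − (-5.30000)) / (8.28000 − (-26.28000)) = -2.60000 − (22.35600)/(34.56000) = -3.24687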